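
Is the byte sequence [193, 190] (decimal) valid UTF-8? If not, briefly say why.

invalid (overlong encoding)

Leading byte 0xC1 = 11000001 → 2-byte form.
Continuation bytes all match 10xxxxxx. Payload decodes to 0x7E.
But 0x7E < 0x80, the minimum for a 2-byte sequence — this is an overlong encoding.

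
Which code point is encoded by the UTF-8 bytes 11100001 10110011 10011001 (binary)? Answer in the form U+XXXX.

U+1CD9

Leading byte 0xE1 = 11100001 matches 1110xxxx → 3-byte sequence.
Byte 1: 0xE1 = 11100001, payload 0001 (4 bits).
Byte 2: 0xB3 = 10110011 (10xxxxxx ✓), payload 110011.
Byte 3: 0x99 = 10011001 (10xxxxxx ✓), payload 011001.
Concatenate: 0001110011011001 = 0x1CD9 (16 bits → U+1CD9).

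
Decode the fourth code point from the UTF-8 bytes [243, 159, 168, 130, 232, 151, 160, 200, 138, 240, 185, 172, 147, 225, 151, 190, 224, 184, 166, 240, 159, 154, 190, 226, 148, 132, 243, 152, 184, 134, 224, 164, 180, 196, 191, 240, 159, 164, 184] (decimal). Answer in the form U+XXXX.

Offset 0: leading byte 0xF3 = 11110011 → 4-byte char #1 = F3 9F A8 82.
Offset 4: leading byte 0xE8 = 11101000 → 3-byte char #2 = E8 97 A0.
Offset 7: leading byte 0xC8 = 11001000 → 2-byte char #3 = C8 8A.
Offset 9: leading byte 0xF0 = 11110000 → 4-byte char #4 = F0 B9 AC 93.
Leading byte 0xF0 = 11110000 matches 11110xxx → 4-byte sequence.
Byte 1: 0xF0 = 11110000, payload 000 (3 bits).
Byte 2: 0xB9 = 10111001 (10xxxxxx ✓), payload 111001.
Byte 3: 0xAC = 10101100 (10xxxxxx ✓), payload 101100.
Byte 4: 0x93 = 10010011 (10xxxxxx ✓), payload 010011.
Concatenate: 000111001101100010011 = 0x39B13 (21 bits → U+39B13).

U+39B13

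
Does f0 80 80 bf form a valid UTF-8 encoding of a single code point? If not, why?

invalid (overlong encoding)

Leading byte 0xF0 = 11110000 → 4-byte form.
Continuation bytes all match 10xxxxxx. Payload decodes to 0x3F.
But 0x3F < 0x10000, the minimum for a 4-byte sequence — this is an overlong encoding.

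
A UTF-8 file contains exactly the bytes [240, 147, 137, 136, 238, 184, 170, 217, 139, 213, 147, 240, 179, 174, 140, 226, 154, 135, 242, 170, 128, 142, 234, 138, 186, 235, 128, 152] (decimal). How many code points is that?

Byte at offset 0: 0xF0 = 11110000 → 4-byte char (#1). Advance 4.
Byte at offset 4: 0xEE = 11101110 → 3-byte char (#2). Advance 3.
Byte at offset 7: 0xD9 = 11011001 → 2-byte char (#3). Advance 2.
Byte at offset 9: 0xD5 = 11010101 → 2-byte char (#4). Advance 2.
Byte at offset 11: 0xF0 = 11110000 → 4-byte char (#5). Advance 4.
Byte at offset 15: 0xE2 = 11100010 → 3-byte char (#6). Advance 3.
Byte at offset 18: 0xF2 = 11110010 → 4-byte char (#7). Advance 4.
Byte at offset 22: 0xEA = 11101010 → 3-byte char (#8). Advance 3.
Byte at offset 25: 0xEB = 11101011 → 3-byte char (#9). Advance 3.
Reached end at offset 28 after 9 code points.

9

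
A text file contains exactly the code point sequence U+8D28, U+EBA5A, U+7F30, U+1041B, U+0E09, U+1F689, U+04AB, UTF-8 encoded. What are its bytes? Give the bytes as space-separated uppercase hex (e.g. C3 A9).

E8 B4 A8 F3 AB A9 9A E7 BC B0 F0 90 90 9B E0 B8 89 F0 9F 9A 89 D2 AB

U+8D28: 3-byte form → E8 B4 A8.
U+EBA5A: 4-byte form → F3 AB A9 9A.
U+7F30: 3-byte form → E7 BC B0.
U+1041B: 4-byte form → F0 90 90 9B.
U+0E09: 3-byte form → E0 B8 89.
U+1F689: 4-byte form → F0 9F 9A 89.
U+04AB: 2-byte form → D2 AB.
Concatenated (23 bytes): E8 B4 A8 F3 AB A9 9A E7 BC B0 F0 90 90 9B E0 B8 89 F0 9F 9A 89 D2 AB.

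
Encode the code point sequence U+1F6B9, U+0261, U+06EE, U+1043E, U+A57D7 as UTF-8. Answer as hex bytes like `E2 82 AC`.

F0 9F 9A B9 C9 A1 DB AE F0 90 90 BE F2 A5 9F 97

U+1F6B9: 4-byte form → F0 9F 9A B9.
U+0261: 2-byte form → C9 A1.
U+06EE: 2-byte form → DB AE.
U+1043E: 4-byte form → F0 90 90 BE.
U+A57D7: 4-byte form → F2 A5 9F 97.
Concatenated (16 bytes): F0 9F 9A B9 C9 A1 DB AE F0 90 90 BE F2 A5 9F 97.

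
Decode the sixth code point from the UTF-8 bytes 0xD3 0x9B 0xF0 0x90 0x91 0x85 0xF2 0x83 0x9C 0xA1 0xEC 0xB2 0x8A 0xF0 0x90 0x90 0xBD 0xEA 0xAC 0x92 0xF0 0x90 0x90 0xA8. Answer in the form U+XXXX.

Offset 0: leading byte 0xD3 = 11010011 → 2-byte char #1 = D3 9B.
Offset 2: leading byte 0xF0 = 11110000 → 4-byte char #2 = F0 90 91 85.
Offset 6: leading byte 0xF2 = 11110010 → 4-byte char #3 = F2 83 9C A1.
Offset 10: leading byte 0xEC = 11101100 → 3-byte char #4 = EC B2 8A.
Offset 13: leading byte 0xF0 = 11110000 → 4-byte char #5 = F0 90 90 BD.
Offset 17: leading byte 0xEA = 11101010 → 3-byte char #6 = EA AC 92.
Leading byte 0xEA = 11101010 matches 1110xxxx → 3-byte sequence.
Byte 1: 0xEA = 11101010, payload 1010 (4 bits).
Byte 2: 0xAC = 10101100 (10xxxxxx ✓), payload 101100.
Byte 3: 0x92 = 10010010 (10xxxxxx ✓), payload 010010.
Concatenate: 1010101100010010 = 0xAB12 (16 bits → U+AB12).

U+AB12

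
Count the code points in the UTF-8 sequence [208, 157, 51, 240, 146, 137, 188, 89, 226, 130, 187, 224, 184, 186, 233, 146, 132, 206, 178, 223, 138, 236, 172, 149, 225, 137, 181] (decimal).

11

Byte at offset 0: 0xD0 = 11010000 → 2-byte char (#1). Advance 2.
Byte at offset 2: 0x33 = 00110011 → 1-byte char (#2). Advance 1.
Byte at offset 3: 0xF0 = 11110000 → 4-byte char (#3). Advance 4.
Byte at offset 7: 0x59 = 01011001 → 1-byte char (#4). Advance 1.
Byte at offset 8: 0xE2 = 11100010 → 3-byte char (#5). Advance 3.
Byte at offset 11: 0xE0 = 11100000 → 3-byte char (#6). Advance 3.
Byte at offset 14: 0xE9 = 11101001 → 3-byte char (#7). Advance 3.
Byte at offset 17: 0xCE = 11001110 → 2-byte char (#8). Advance 2.
Byte at offset 19: 0xDF = 11011111 → 2-byte char (#9). Advance 2.
Byte at offset 21: 0xEC = 11101100 → 3-byte char (#10). Advance 3.
Byte at offset 24: 0xE1 = 11100001 → 3-byte char (#11). Advance 3.
Reached end at offset 27 after 11 code points.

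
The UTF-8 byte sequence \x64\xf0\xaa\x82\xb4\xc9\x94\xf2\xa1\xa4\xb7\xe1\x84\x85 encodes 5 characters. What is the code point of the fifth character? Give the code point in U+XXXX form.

Offset 0: leading byte 0x64 = 01100100 → 1-byte char #1 = 64.
Offset 1: leading byte 0xF0 = 11110000 → 4-byte char #2 = F0 AA 82 B4.
Offset 5: leading byte 0xC9 = 11001001 → 2-byte char #3 = C9 94.
Offset 7: leading byte 0xF2 = 11110010 → 4-byte char #4 = F2 A1 A4 B7.
Offset 11: leading byte 0xE1 = 11100001 → 3-byte char #5 = E1 84 85.
Leading byte 0xE1 = 11100001 matches 1110xxxx → 3-byte sequence.
Byte 1: 0xE1 = 11100001, payload 0001 (4 bits).
Byte 2: 0x84 = 10000100 (10xxxxxx ✓), payload 000100.
Byte 3: 0x85 = 10000101 (10xxxxxx ✓), payload 000101.
Concatenate: 0001000100000101 = 0x1105 (16 bits → U+1105).

U+1105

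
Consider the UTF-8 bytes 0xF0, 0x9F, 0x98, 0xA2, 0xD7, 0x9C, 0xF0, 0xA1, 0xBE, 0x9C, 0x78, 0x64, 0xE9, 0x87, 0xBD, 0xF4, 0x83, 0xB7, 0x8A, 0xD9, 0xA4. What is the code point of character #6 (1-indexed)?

Offset 0: leading byte 0xF0 = 11110000 → 4-byte char #1 = F0 9F 98 A2.
Offset 4: leading byte 0xD7 = 11010111 → 2-byte char #2 = D7 9C.
Offset 6: leading byte 0xF0 = 11110000 → 4-byte char #3 = F0 A1 BE 9C.
Offset 10: leading byte 0x78 = 01111000 → 1-byte char #4 = 78.
Offset 11: leading byte 0x64 = 01100100 → 1-byte char #5 = 64.
Offset 12: leading byte 0xE9 = 11101001 → 3-byte char #6 = E9 87 BD.
Leading byte 0xE9 = 11101001 matches 1110xxxx → 3-byte sequence.
Byte 1: 0xE9 = 11101001, payload 1001 (4 bits).
Byte 2: 0x87 = 10000111 (10xxxxxx ✓), payload 000111.
Byte 3: 0xBD = 10111101 (10xxxxxx ✓), payload 111101.
Concatenate: 1001000111111101 = 0x91FD (16 bits → U+91FD).

U+91FD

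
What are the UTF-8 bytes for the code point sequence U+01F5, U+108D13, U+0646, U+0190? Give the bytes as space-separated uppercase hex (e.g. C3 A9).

U+01F5: 2-byte form → C7 B5.
U+108D13: 4-byte form → F4 88 B4 93.
U+0646: 2-byte form → D9 86.
U+0190: 2-byte form → C6 90.
Concatenated (10 bytes): C7 B5 F4 88 B4 93 D9 86 C6 90.

C7 B5 F4 88 B4 93 D9 86 C6 90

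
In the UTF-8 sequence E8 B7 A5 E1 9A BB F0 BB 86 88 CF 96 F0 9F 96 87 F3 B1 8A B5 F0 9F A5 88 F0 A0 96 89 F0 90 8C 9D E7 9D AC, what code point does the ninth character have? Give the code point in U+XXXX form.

U+1031D

Offset 0: leading byte 0xE8 = 11101000 → 3-byte char #1 = E8 B7 A5.
Offset 3: leading byte 0xE1 = 11100001 → 3-byte char #2 = E1 9A BB.
Offset 6: leading byte 0xF0 = 11110000 → 4-byte char #3 = F0 BB 86 88.
Offset 10: leading byte 0xCF = 11001111 → 2-byte char #4 = CF 96.
Offset 12: leading byte 0xF0 = 11110000 → 4-byte char #5 = F0 9F 96 87.
Offset 16: leading byte 0xF3 = 11110011 → 4-byte char #6 = F3 B1 8A B5.
Offset 20: leading byte 0xF0 = 11110000 → 4-byte char #7 = F0 9F A5 88.
Offset 24: leading byte 0xF0 = 11110000 → 4-byte char #8 = F0 A0 96 89.
Offset 28: leading byte 0xF0 = 11110000 → 4-byte char #9 = F0 90 8C 9D.
Leading byte 0xF0 = 11110000 matches 11110xxx → 4-byte sequence.
Byte 1: 0xF0 = 11110000, payload 000 (3 bits).
Byte 2: 0x90 = 10010000 (10xxxxxx ✓), payload 010000.
Byte 3: 0x8C = 10001100 (10xxxxxx ✓), payload 001100.
Byte 4: 0x9D = 10011101 (10xxxxxx ✓), payload 011101.
Concatenate: 000010000001100011101 = 0x1031D (21 bits → U+1031D).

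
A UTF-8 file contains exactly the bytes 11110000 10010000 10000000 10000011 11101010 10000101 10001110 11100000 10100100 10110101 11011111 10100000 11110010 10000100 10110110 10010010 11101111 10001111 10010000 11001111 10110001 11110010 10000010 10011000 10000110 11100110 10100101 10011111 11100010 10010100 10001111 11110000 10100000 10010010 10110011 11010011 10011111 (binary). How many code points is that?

Byte at offset 0: 0xF0 = 11110000 → 4-byte char (#1). Advance 4.
Byte at offset 4: 0xEA = 11101010 → 3-byte char (#2). Advance 3.
Byte at offset 7: 0xE0 = 11100000 → 3-byte char (#3). Advance 3.
Byte at offset 10: 0xDF = 11011111 → 2-byte char (#4). Advance 2.
Byte at offset 12: 0xF2 = 11110010 → 4-byte char (#5). Advance 4.
Byte at offset 16: 0xEF = 11101111 → 3-byte char (#6). Advance 3.
Byte at offset 19: 0xCF = 11001111 → 2-byte char (#7). Advance 2.
Byte at offset 21: 0xF2 = 11110010 → 4-byte char (#8). Advance 4.
Byte at offset 25: 0xE6 = 11100110 → 3-byte char (#9). Advance 3.
Byte at offset 28: 0xE2 = 11100010 → 3-byte char (#10). Advance 3.
Byte at offset 31: 0xF0 = 11110000 → 4-byte char (#11). Advance 4.
Byte at offset 35: 0xD3 = 11010011 → 2-byte char (#12). Advance 2.
Reached end at offset 37 after 12 code points.

12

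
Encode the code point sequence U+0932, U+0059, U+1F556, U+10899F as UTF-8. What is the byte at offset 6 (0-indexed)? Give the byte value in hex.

U+0932 → 3-byte form E0 A4 B2 at offsets 0–2.
U+0059 → 1-byte form 59 at offsets 3–3.
U+1F556 → 4-byte form F0 9F 95 96 at offsets 4–7.
Offset 6 falls in char 3's range; it's byte 3 of F0 9F 95 96 = 0x95.

0x95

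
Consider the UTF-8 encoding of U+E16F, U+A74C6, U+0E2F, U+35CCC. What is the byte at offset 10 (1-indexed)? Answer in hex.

0xAF

1-indexed offset 10 is 0-indexed offset 9.
U+E16F → 3-byte form EE 85 AF at offsets 0–2.
U+A74C6 → 4-byte form F2 A7 93 86 at offsets 3–6.
U+0E2F → 3-byte form E0 B8 AF at offsets 7–9.
Offset 9 falls in char 3's range; it's byte 3 of E0 B8 AF = 0xAF.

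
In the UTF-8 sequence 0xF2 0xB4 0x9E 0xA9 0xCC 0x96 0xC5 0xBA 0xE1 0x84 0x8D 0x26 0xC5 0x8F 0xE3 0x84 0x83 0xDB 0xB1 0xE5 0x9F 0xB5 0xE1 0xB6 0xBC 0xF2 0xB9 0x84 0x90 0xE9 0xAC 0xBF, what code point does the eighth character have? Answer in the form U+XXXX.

U+06F1

Offset 0: leading byte 0xF2 = 11110010 → 4-byte char #1 = F2 B4 9E A9.
Offset 4: leading byte 0xCC = 11001100 → 2-byte char #2 = CC 96.
Offset 6: leading byte 0xC5 = 11000101 → 2-byte char #3 = C5 BA.
Offset 8: leading byte 0xE1 = 11100001 → 3-byte char #4 = E1 84 8D.
Offset 11: leading byte 0x26 = 00100110 → 1-byte char #5 = 26.
Offset 12: leading byte 0xC5 = 11000101 → 2-byte char #6 = C5 8F.
Offset 14: leading byte 0xE3 = 11100011 → 3-byte char #7 = E3 84 83.
Offset 17: leading byte 0xDB = 11011011 → 2-byte char #8 = DB B1.
Leading byte 0xDB = 11011011 matches 110xxxxx → 2-byte sequence.
Byte 1: 0xDB = 11011011, payload 11011 (5 bits).
Byte 2: 0xB1 = 10110001 (10xxxxxx ✓), payload 110001.
Concatenate: 11011110001 = 0x6F1 (11 bits → U+06F1).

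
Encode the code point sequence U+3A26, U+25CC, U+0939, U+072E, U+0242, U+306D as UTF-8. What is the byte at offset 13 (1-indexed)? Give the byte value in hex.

1-indexed offset 13 is 0-indexed offset 12.
U+3A26 → 3-byte form E3 A8 A6 at offsets 0–2.
U+25CC → 3-byte form E2 97 8C at offsets 3–5.
U+0939 → 3-byte form E0 A4 B9 at offsets 6–8.
U+072E → 2-byte form DC AE at offsets 9–10.
U+0242 → 2-byte form C9 82 at offsets 11–12.
Offset 12 falls in char 5's range; it's byte 2 of C9 82 = 0x82.

0x82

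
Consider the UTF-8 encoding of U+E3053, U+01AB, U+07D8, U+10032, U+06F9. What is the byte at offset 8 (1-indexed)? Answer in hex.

0x98

1-indexed offset 8 is 0-indexed offset 7.
U+E3053 → 4-byte form F3 A3 81 93 at offsets 0–3.
U+01AB → 2-byte form C6 AB at offsets 4–5.
U+07D8 → 2-byte form DF 98 at offsets 6–7.
Offset 7 falls in char 3's range; it's byte 2 of DF 98 = 0x98.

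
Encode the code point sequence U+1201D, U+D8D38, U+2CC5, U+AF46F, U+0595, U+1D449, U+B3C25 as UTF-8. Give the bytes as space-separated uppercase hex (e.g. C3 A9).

U+1201D: 4-byte form → F0 92 80 9D.
U+D8D38: 4-byte form → F3 98 B4 B8.
U+2CC5: 3-byte form → E2 B3 85.
U+AF46F: 4-byte form → F2 AF 91 AF.
U+0595: 2-byte form → D6 95.
U+1D449: 4-byte form → F0 9D 91 89.
U+B3C25: 4-byte form → F2 B3 B0 A5.
Concatenated (25 bytes): F0 92 80 9D F3 98 B4 B8 E2 B3 85 F2 AF 91 AF D6 95 F0 9D 91 89 F2 B3 B0 A5.

F0 92 80 9D F3 98 B4 B8 E2 B3 85 F2 AF 91 AF D6 95 F0 9D 91 89 F2 B3 B0 A5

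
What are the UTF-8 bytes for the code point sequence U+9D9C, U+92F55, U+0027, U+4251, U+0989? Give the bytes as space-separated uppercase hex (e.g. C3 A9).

U+9D9C: 3-byte form → E9 B6 9C.
U+92F55: 4-byte form → F2 92 BD 95.
U+0027: 1-byte form → 27.
U+4251: 3-byte form → E4 89 91.
U+0989: 3-byte form → E0 A6 89.
Concatenated (14 bytes): E9 B6 9C F2 92 BD 95 27 E4 89 91 E0 A6 89.

E9 B6 9C F2 92 BD 95 27 E4 89 91 E0 A6 89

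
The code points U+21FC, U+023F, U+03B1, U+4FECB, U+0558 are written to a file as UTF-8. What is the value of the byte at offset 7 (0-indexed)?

U+21FC → 3-byte form E2 87 BC at offsets 0–2.
U+023F → 2-byte form C8 BF at offsets 3–4.
U+03B1 → 2-byte form CE B1 at offsets 5–6.
U+4FECB → 4-byte form F1 8F BB 8B at offsets 7–10.
Offset 7 falls in char 4's range; it's byte 1 of F1 8F BB 8B = 0xF1.

0xF1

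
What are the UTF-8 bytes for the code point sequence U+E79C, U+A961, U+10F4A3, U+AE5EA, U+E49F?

U+E79C: 3-byte form → EE 9E 9C.
U+A961: 3-byte form → EA A5 A1.
U+10F4A3: 4-byte form → F4 8F 92 A3.
U+AE5EA: 4-byte form → F2 AE 97 AA.
U+E49F: 3-byte form → EE 92 9F.
Concatenated (17 bytes): EE 9E 9C EA A5 A1 F4 8F 92 A3 F2 AE 97 AA EE 92 9F.

EE 9E 9C EA A5 A1 F4 8F 92 A3 F2 AE 97 AA EE 92 9F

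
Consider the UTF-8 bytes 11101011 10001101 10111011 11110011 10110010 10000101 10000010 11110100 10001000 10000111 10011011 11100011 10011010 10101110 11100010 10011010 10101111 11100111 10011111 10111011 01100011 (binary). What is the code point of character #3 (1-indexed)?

U+1081DB

Offset 0: leading byte 0xEB = 11101011 → 3-byte char #1 = EB 8D BB.
Offset 3: leading byte 0xF3 = 11110011 → 4-byte char #2 = F3 B2 85 82.
Offset 7: leading byte 0xF4 = 11110100 → 4-byte char #3 = F4 88 87 9B.
Leading byte 0xF4 = 11110100 matches 11110xxx → 4-byte sequence.
Byte 1: 0xF4 = 11110100, payload 100 (3 bits).
Byte 2: 0x88 = 10001000 (10xxxxxx ✓), payload 001000.
Byte 3: 0x87 = 10000111 (10xxxxxx ✓), payload 000111.
Byte 4: 0x9B = 10011011 (10xxxxxx ✓), payload 011011.
Concatenate: 100001000000111011011 = 0x1081DB (21 bits → U+1081DB).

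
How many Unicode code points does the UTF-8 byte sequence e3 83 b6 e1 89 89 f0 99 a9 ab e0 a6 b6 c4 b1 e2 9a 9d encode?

6

Byte at offset 0: 0xE3 = 11100011 → 3-byte char (#1). Advance 3.
Byte at offset 3: 0xE1 = 11100001 → 3-byte char (#2). Advance 3.
Byte at offset 6: 0xF0 = 11110000 → 4-byte char (#3). Advance 4.
Byte at offset 10: 0xE0 = 11100000 → 3-byte char (#4). Advance 3.
Byte at offset 13: 0xC4 = 11000100 → 2-byte char (#5). Advance 2.
Byte at offset 15: 0xE2 = 11100010 → 3-byte char (#6). Advance 3.
Reached end at offset 18 after 6 code points.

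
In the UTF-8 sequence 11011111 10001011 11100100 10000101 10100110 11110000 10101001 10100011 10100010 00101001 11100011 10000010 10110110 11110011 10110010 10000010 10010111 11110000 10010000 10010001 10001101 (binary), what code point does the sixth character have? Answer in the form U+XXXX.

Offset 0: leading byte 0xDF = 11011111 → 2-byte char #1 = DF 8B.
Offset 2: leading byte 0xE4 = 11100100 → 3-byte char #2 = E4 85 A6.
Offset 5: leading byte 0xF0 = 11110000 → 4-byte char #3 = F0 A9 A3 A2.
Offset 9: leading byte 0x29 = 00101001 → 1-byte char #4 = 29.
Offset 10: leading byte 0xE3 = 11100011 → 3-byte char #5 = E3 82 B6.
Offset 13: leading byte 0xF3 = 11110011 → 4-byte char #6 = F3 B2 82 97.
Leading byte 0xF3 = 11110011 matches 11110xxx → 4-byte sequence.
Byte 1: 0xF3 = 11110011, payload 011 (3 bits).
Byte 2: 0xB2 = 10110010 (10xxxxxx ✓), payload 110010.
Byte 3: 0x82 = 10000010 (10xxxxxx ✓), payload 000010.
Byte 4: 0x97 = 10010111 (10xxxxxx ✓), payload 010111.
Concatenate: 011110010000010010111 = 0xF2097 (21 bits → U+F2097).

U+F2097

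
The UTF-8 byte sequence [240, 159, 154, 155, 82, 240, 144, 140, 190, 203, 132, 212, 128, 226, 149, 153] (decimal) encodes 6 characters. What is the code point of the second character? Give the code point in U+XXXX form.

U+0052

Offset 0: leading byte 0xF0 = 11110000 → 4-byte char #1 = F0 9F 9A 9B.
Offset 4: leading byte 0x52 = 01010010 → 1-byte char #2 = 52.
Leading byte 0x52 = 01010010 matches 0xxxxxxx → 1-byte sequence.
Byte 1: 0x52 = 01010010, payload 1010010 (7 bits).
Concatenate: 1010010 = 0x52 (7 bits → U+0052).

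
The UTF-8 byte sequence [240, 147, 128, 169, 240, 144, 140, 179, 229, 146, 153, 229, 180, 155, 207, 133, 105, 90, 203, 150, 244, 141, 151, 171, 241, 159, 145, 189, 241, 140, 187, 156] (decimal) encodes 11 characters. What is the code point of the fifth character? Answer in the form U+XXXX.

U+03C5

Offset 0: leading byte 0xF0 = 11110000 → 4-byte char #1 = F0 93 80 A9.
Offset 4: leading byte 0xF0 = 11110000 → 4-byte char #2 = F0 90 8C B3.
Offset 8: leading byte 0xE5 = 11100101 → 3-byte char #3 = E5 92 99.
Offset 11: leading byte 0xE5 = 11100101 → 3-byte char #4 = E5 B4 9B.
Offset 14: leading byte 0xCF = 11001111 → 2-byte char #5 = CF 85.
Leading byte 0xCF = 11001111 matches 110xxxxx → 2-byte sequence.
Byte 1: 0xCF = 11001111, payload 01111 (5 bits).
Byte 2: 0x85 = 10000101 (10xxxxxx ✓), payload 000101.
Concatenate: 01111000101 = 0x3C5 (11 bits → U+03C5).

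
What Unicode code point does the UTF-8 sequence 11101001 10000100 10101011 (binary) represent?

U+912B

Leading byte 0xE9 = 11101001 matches 1110xxxx → 3-byte sequence.
Byte 1: 0xE9 = 11101001, payload 1001 (4 bits).
Byte 2: 0x84 = 10000100 (10xxxxxx ✓), payload 000100.
Byte 3: 0xAB = 10101011 (10xxxxxx ✓), payload 101011.
Concatenate: 1001000100101011 = 0x912B (16 bits → U+912B).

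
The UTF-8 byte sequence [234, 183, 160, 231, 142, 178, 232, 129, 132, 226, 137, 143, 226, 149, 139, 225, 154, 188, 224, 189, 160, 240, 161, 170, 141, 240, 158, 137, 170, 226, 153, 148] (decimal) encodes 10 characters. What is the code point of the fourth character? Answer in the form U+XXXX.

U+224F

Offset 0: leading byte 0xEA = 11101010 → 3-byte char #1 = EA B7 A0.
Offset 3: leading byte 0xE7 = 11100111 → 3-byte char #2 = E7 8E B2.
Offset 6: leading byte 0xE8 = 11101000 → 3-byte char #3 = E8 81 84.
Offset 9: leading byte 0xE2 = 11100010 → 3-byte char #4 = E2 89 8F.
Leading byte 0xE2 = 11100010 matches 1110xxxx → 3-byte sequence.
Byte 1: 0xE2 = 11100010, payload 0010 (4 bits).
Byte 2: 0x89 = 10001001 (10xxxxxx ✓), payload 001001.
Byte 3: 0x8F = 10001111 (10xxxxxx ✓), payload 001111.
Concatenate: 0010001001001111 = 0x224F (16 bits → U+224F).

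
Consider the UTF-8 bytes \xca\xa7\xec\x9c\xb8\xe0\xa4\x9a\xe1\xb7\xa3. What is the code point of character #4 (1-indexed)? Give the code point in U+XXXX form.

Offset 0: leading byte 0xCA = 11001010 → 2-byte char #1 = CA A7.
Offset 2: leading byte 0xEC = 11101100 → 3-byte char #2 = EC 9C B8.
Offset 5: leading byte 0xE0 = 11100000 → 3-byte char #3 = E0 A4 9A.
Offset 8: leading byte 0xE1 = 11100001 → 3-byte char #4 = E1 B7 A3.
Leading byte 0xE1 = 11100001 matches 1110xxxx → 3-byte sequence.
Byte 1: 0xE1 = 11100001, payload 0001 (4 bits).
Byte 2: 0xB7 = 10110111 (10xxxxxx ✓), payload 110111.
Byte 3: 0xA3 = 10100011 (10xxxxxx ✓), payload 100011.
Concatenate: 0001110111100011 = 0x1DE3 (16 bits → U+1DE3).

U+1DE3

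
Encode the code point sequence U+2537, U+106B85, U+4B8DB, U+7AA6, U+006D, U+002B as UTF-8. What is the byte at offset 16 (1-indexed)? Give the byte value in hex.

0x2B

1-indexed offset 16 is 0-indexed offset 15.
U+2537 → 3-byte form E2 94 B7 at offsets 0–2.
U+106B85 → 4-byte form F4 86 AE 85 at offsets 3–6.
U+4B8DB → 4-byte form F1 8B A3 9B at offsets 7–10.
U+7AA6 → 3-byte form E7 AA A6 at offsets 11–13.
U+006D → 1-byte form 6D at offsets 14–14.
U+002B → 1-byte form 2B at offsets 15–15.
Offset 15 falls in char 6's range; it's byte 1 of 2B = 0x2B.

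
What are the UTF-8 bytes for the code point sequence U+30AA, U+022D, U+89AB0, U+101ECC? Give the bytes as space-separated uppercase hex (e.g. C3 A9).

E3 82 AA C8 AD F2 89 AA B0 F4 81 BB 8C

U+30AA: 3-byte form → E3 82 AA.
U+022D: 2-byte form → C8 AD.
U+89AB0: 4-byte form → F2 89 AA B0.
U+101ECC: 4-byte form → F4 81 BB 8C.
Concatenated (13 bytes): E3 82 AA C8 AD F2 89 AA B0 F4 81 BB 8C.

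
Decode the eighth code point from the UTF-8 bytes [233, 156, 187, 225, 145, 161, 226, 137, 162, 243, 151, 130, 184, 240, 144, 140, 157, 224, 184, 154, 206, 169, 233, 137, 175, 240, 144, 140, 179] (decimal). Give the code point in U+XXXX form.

Offset 0: leading byte 0xE9 = 11101001 → 3-byte char #1 = E9 9C BB.
Offset 3: leading byte 0xE1 = 11100001 → 3-byte char #2 = E1 91 A1.
Offset 6: leading byte 0xE2 = 11100010 → 3-byte char #3 = E2 89 A2.
Offset 9: leading byte 0xF3 = 11110011 → 4-byte char #4 = F3 97 82 B8.
Offset 13: leading byte 0xF0 = 11110000 → 4-byte char #5 = F0 90 8C 9D.
Offset 17: leading byte 0xE0 = 11100000 → 3-byte char #6 = E0 B8 9A.
Offset 20: leading byte 0xCE = 11001110 → 2-byte char #7 = CE A9.
Offset 22: leading byte 0xE9 = 11101001 → 3-byte char #8 = E9 89 AF.
Leading byte 0xE9 = 11101001 matches 1110xxxx → 3-byte sequence.
Byte 1: 0xE9 = 11101001, payload 1001 (4 bits).
Byte 2: 0x89 = 10001001 (10xxxxxx ✓), payload 001001.
Byte 3: 0xAF = 10101111 (10xxxxxx ✓), payload 101111.
Concatenate: 1001001001101111 = 0x926F (16 bits → U+926F).

U+926F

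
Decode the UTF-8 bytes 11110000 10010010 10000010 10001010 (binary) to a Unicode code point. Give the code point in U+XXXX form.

U+1208A

Leading byte 0xF0 = 11110000 matches 11110xxx → 4-byte sequence.
Byte 1: 0xF0 = 11110000, payload 000 (3 bits).
Byte 2: 0x92 = 10010010 (10xxxxxx ✓), payload 010010.
Byte 3: 0x82 = 10000010 (10xxxxxx ✓), payload 000010.
Byte 4: 0x8A = 10001010 (10xxxxxx ✓), payload 001010.
Concatenate: 000010010000010001010 = 0x1208A (21 bits → U+1208A).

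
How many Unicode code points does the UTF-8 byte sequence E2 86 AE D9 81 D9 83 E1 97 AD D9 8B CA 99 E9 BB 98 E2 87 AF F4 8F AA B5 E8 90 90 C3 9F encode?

11

Byte at offset 0: 0xE2 = 11100010 → 3-byte char (#1). Advance 3.
Byte at offset 3: 0xD9 = 11011001 → 2-byte char (#2). Advance 2.
Byte at offset 5: 0xD9 = 11011001 → 2-byte char (#3). Advance 2.
Byte at offset 7: 0xE1 = 11100001 → 3-byte char (#4). Advance 3.
Byte at offset 10: 0xD9 = 11011001 → 2-byte char (#5). Advance 2.
Byte at offset 12: 0xCA = 11001010 → 2-byte char (#6). Advance 2.
Byte at offset 14: 0xE9 = 11101001 → 3-byte char (#7). Advance 3.
Byte at offset 17: 0xE2 = 11100010 → 3-byte char (#8). Advance 3.
Byte at offset 20: 0xF4 = 11110100 → 4-byte char (#9). Advance 4.
Byte at offset 24: 0xE8 = 11101000 → 3-byte char (#10). Advance 3.
Byte at offset 27: 0xC3 = 11000011 → 2-byte char (#11). Advance 2.
Reached end at offset 29 after 11 code points.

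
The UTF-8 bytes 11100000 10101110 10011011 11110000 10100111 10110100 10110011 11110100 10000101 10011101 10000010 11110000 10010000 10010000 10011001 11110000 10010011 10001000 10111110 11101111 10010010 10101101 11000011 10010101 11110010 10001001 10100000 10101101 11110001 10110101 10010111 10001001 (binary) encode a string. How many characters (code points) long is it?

Byte at offset 0: 0xE0 = 11100000 → 3-byte char (#1). Advance 3.
Byte at offset 3: 0xF0 = 11110000 → 4-byte char (#2). Advance 4.
Byte at offset 7: 0xF4 = 11110100 → 4-byte char (#3). Advance 4.
Byte at offset 11: 0xF0 = 11110000 → 4-byte char (#4). Advance 4.
Byte at offset 15: 0xF0 = 11110000 → 4-byte char (#5). Advance 4.
Byte at offset 19: 0xEF = 11101111 → 3-byte char (#6). Advance 3.
Byte at offset 22: 0xC3 = 11000011 → 2-byte char (#7). Advance 2.
Byte at offset 24: 0xF2 = 11110010 → 4-byte char (#8). Advance 4.
Byte at offset 28: 0xF1 = 11110001 → 4-byte char (#9). Advance 4.
Reached end at offset 32 after 9 code points.

9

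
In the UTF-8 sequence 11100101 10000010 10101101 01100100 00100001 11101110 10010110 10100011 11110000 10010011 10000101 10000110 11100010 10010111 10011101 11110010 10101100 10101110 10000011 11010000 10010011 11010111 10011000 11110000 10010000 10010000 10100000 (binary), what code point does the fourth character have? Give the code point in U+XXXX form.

Offset 0: leading byte 0xE5 = 11100101 → 3-byte char #1 = E5 82 AD.
Offset 3: leading byte 0x64 = 01100100 → 1-byte char #2 = 64.
Offset 4: leading byte 0x21 = 00100001 → 1-byte char #3 = 21.
Offset 5: leading byte 0xEE = 11101110 → 3-byte char #4 = EE 96 A3.
Leading byte 0xEE = 11101110 matches 1110xxxx → 3-byte sequence.
Byte 1: 0xEE = 11101110, payload 1110 (4 bits).
Byte 2: 0x96 = 10010110 (10xxxxxx ✓), payload 010110.
Byte 3: 0xA3 = 10100011 (10xxxxxx ✓), payload 100011.
Concatenate: 1110010110100011 = 0xE5A3 (16 bits → U+E5A3).

U+E5A3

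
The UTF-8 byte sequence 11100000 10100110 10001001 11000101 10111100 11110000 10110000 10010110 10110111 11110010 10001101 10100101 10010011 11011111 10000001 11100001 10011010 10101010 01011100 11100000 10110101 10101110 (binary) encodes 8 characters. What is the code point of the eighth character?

U+0D6E

Offset 0: leading byte 0xE0 = 11100000 → 3-byte char #1 = E0 A6 89.
Offset 3: leading byte 0xC5 = 11000101 → 2-byte char #2 = C5 BC.
Offset 5: leading byte 0xF0 = 11110000 → 4-byte char #3 = F0 B0 96 B7.
Offset 9: leading byte 0xF2 = 11110010 → 4-byte char #4 = F2 8D A5 93.
Offset 13: leading byte 0xDF = 11011111 → 2-byte char #5 = DF 81.
Offset 15: leading byte 0xE1 = 11100001 → 3-byte char #6 = E1 9A AA.
Offset 18: leading byte 0x5C = 01011100 → 1-byte char #7 = 5C.
Offset 19: leading byte 0xE0 = 11100000 → 3-byte char #8 = E0 B5 AE.
Leading byte 0xE0 = 11100000 matches 1110xxxx → 3-byte sequence.
Byte 1: 0xE0 = 11100000, payload 0000 (4 bits).
Byte 2: 0xB5 = 10110101 (10xxxxxx ✓), payload 110101.
Byte 3: 0xAE = 10101110 (10xxxxxx ✓), payload 101110.
Concatenate: 0000110101101110 = 0xD6E (16 bits → U+0D6E).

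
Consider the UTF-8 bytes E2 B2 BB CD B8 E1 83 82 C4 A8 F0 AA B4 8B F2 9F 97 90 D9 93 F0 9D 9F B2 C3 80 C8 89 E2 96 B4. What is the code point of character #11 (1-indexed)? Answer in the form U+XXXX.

U+25B4

Offset 0: leading byte 0xE2 = 11100010 → 3-byte char #1 = E2 B2 BB.
Offset 3: leading byte 0xCD = 11001101 → 2-byte char #2 = CD B8.
Offset 5: leading byte 0xE1 = 11100001 → 3-byte char #3 = E1 83 82.
Offset 8: leading byte 0xC4 = 11000100 → 2-byte char #4 = C4 A8.
Offset 10: leading byte 0xF0 = 11110000 → 4-byte char #5 = F0 AA B4 8B.
Offset 14: leading byte 0xF2 = 11110010 → 4-byte char #6 = F2 9F 97 90.
Offset 18: leading byte 0xD9 = 11011001 → 2-byte char #7 = D9 93.
Offset 20: leading byte 0xF0 = 11110000 → 4-byte char #8 = F0 9D 9F B2.
Offset 24: leading byte 0xC3 = 11000011 → 2-byte char #9 = C3 80.
Offset 26: leading byte 0xC8 = 11001000 → 2-byte char #10 = C8 89.
Offset 28: leading byte 0xE2 = 11100010 → 3-byte char #11 = E2 96 B4.
Leading byte 0xE2 = 11100010 matches 1110xxxx → 3-byte sequence.
Byte 1: 0xE2 = 11100010, payload 0010 (4 bits).
Byte 2: 0x96 = 10010110 (10xxxxxx ✓), payload 010110.
Byte 3: 0xB4 = 10110100 (10xxxxxx ✓), payload 110100.
Concatenate: 0010010110110100 = 0x25B4 (16 bits → U+25B4).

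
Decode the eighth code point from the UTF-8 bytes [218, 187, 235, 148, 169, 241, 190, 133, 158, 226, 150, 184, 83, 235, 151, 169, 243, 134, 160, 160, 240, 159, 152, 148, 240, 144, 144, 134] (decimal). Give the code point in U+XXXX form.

U+1F614

Offset 0: leading byte 0xDA = 11011010 → 2-byte char #1 = DA BB.
Offset 2: leading byte 0xEB = 11101011 → 3-byte char #2 = EB 94 A9.
Offset 5: leading byte 0xF1 = 11110001 → 4-byte char #3 = F1 BE 85 9E.
Offset 9: leading byte 0xE2 = 11100010 → 3-byte char #4 = E2 96 B8.
Offset 12: leading byte 0x53 = 01010011 → 1-byte char #5 = 53.
Offset 13: leading byte 0xEB = 11101011 → 3-byte char #6 = EB 97 A9.
Offset 16: leading byte 0xF3 = 11110011 → 4-byte char #7 = F3 86 A0 A0.
Offset 20: leading byte 0xF0 = 11110000 → 4-byte char #8 = F0 9F 98 94.
Leading byte 0xF0 = 11110000 matches 11110xxx → 4-byte sequence.
Byte 1: 0xF0 = 11110000, payload 000 (3 bits).
Byte 2: 0x9F = 10011111 (10xxxxxx ✓), payload 011111.
Byte 3: 0x98 = 10011000 (10xxxxxx ✓), payload 011000.
Byte 4: 0x94 = 10010100 (10xxxxxx ✓), payload 010100.
Concatenate: 000011111011000010100 = 0x1F614 (21 bits → U+1F614).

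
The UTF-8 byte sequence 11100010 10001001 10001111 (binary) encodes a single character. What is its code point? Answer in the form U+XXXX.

Leading byte 0xE2 = 11100010 matches 1110xxxx → 3-byte sequence.
Byte 1: 0xE2 = 11100010, payload 0010 (4 bits).
Byte 2: 0x89 = 10001001 (10xxxxxx ✓), payload 001001.
Byte 3: 0x8F = 10001111 (10xxxxxx ✓), payload 001111.
Concatenate: 0010001001001111 = 0x224F (16 bits → U+224F).

U+224F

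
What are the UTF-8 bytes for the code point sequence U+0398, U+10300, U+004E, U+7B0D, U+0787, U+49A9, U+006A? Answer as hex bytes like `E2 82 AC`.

U+0398: 2-byte form → CE 98.
U+10300: 4-byte form → F0 90 8C 80.
U+004E: 1-byte form → 4E.
U+7B0D: 3-byte form → E7 AC 8D.
U+0787: 2-byte form → DE 87.
U+49A9: 3-byte form → E4 A6 A9.
U+006A: 1-byte form → 6A.
Concatenated (16 bytes): CE 98 F0 90 8C 80 4E E7 AC 8D DE 87 E4 A6 A9 6A.

CE 98 F0 90 8C 80 4E E7 AC 8D DE 87 E4 A6 A9 6A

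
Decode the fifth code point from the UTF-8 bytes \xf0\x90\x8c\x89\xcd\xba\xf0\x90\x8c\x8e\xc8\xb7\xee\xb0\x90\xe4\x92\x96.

Offset 0: leading byte 0xF0 = 11110000 → 4-byte char #1 = F0 90 8C 89.
Offset 4: leading byte 0xCD = 11001101 → 2-byte char #2 = CD BA.
Offset 6: leading byte 0xF0 = 11110000 → 4-byte char #3 = F0 90 8C 8E.
Offset 10: leading byte 0xC8 = 11001000 → 2-byte char #4 = C8 B7.
Offset 12: leading byte 0xEE = 11101110 → 3-byte char #5 = EE B0 90.
Leading byte 0xEE = 11101110 matches 1110xxxx → 3-byte sequence.
Byte 1: 0xEE = 11101110, payload 1110 (4 bits).
Byte 2: 0xB0 = 10110000 (10xxxxxx ✓), payload 110000.
Byte 3: 0x90 = 10010000 (10xxxxxx ✓), payload 010000.
Concatenate: 1110110000010000 = 0xEC10 (16 bits → U+EC10).

U+EC10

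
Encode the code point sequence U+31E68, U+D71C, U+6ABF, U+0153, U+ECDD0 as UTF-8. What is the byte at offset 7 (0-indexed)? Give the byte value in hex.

U+31E68 → 4-byte form F0 B1 B9 A8 at offsets 0–3.
U+D71C → 3-byte form ED 9C 9C at offsets 4–6.
U+6ABF → 3-byte form E6 AA BF at offsets 7–9.
Offset 7 falls in char 3's range; it's byte 1 of E6 AA BF = 0xE6.

0xE6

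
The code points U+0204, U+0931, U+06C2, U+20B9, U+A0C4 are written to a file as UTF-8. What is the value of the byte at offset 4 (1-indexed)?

1-indexed offset 4 is 0-indexed offset 3.
U+0204 → 2-byte form C8 84 at offsets 0–1.
U+0931 → 3-byte form E0 A4 B1 at offsets 2–4.
Offset 3 falls in char 2's range; it's byte 2 of E0 A4 B1 = 0xA4.

0xA4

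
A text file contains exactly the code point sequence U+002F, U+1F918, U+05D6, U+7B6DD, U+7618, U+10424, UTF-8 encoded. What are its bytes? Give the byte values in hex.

U+002F: 1-byte form → 2F.
U+1F918: 4-byte form → F0 9F A4 98.
U+05D6: 2-byte form → D7 96.
U+7B6DD: 4-byte form → F1 BB 9B 9D.
U+7618: 3-byte form → E7 98 98.
U+10424: 4-byte form → F0 90 90 A4.
Concatenated (18 bytes): 2F F0 9F A4 98 D7 96 F1 BB 9B 9D E7 98 98 F0 90 90 A4.

2F F0 9F A4 98 D7 96 F1 BB 9B 9D E7 98 98 F0 90 90 A4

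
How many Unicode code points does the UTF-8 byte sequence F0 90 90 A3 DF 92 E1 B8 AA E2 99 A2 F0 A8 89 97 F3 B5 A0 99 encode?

6

Byte at offset 0: 0xF0 = 11110000 → 4-byte char (#1). Advance 4.
Byte at offset 4: 0xDF = 11011111 → 2-byte char (#2). Advance 2.
Byte at offset 6: 0xE1 = 11100001 → 3-byte char (#3). Advance 3.
Byte at offset 9: 0xE2 = 11100010 → 3-byte char (#4). Advance 3.
Byte at offset 12: 0xF0 = 11110000 → 4-byte char (#5). Advance 4.
Byte at offset 16: 0xF3 = 11110011 → 4-byte char (#6). Advance 4.
Reached end at offset 20 after 6 code points.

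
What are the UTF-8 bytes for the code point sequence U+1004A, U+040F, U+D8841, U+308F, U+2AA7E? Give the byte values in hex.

U+1004A: 4-byte form → F0 90 81 8A.
U+040F: 2-byte form → D0 8F.
U+D8841: 4-byte form → F3 98 A1 81.
U+308F: 3-byte form → E3 82 8F.
U+2AA7E: 4-byte form → F0 AA A9 BE.
Concatenated (17 bytes): F0 90 81 8A D0 8F F3 98 A1 81 E3 82 8F F0 AA A9 BE.

F0 90 81 8A D0 8F F3 98 A1 81 E3 82 8F F0 AA A9 BE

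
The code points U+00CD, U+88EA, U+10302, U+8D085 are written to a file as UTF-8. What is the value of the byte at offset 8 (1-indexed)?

1-indexed offset 8 is 0-indexed offset 7.
U+00CD → 2-byte form C3 8D at offsets 0–1.
U+88EA → 3-byte form E8 A3 AA at offsets 2–4.
U+10302 → 4-byte form F0 90 8C 82 at offsets 5–8.
Offset 7 falls in char 3's range; it's byte 3 of F0 90 8C 82 = 0x8C.

0x8C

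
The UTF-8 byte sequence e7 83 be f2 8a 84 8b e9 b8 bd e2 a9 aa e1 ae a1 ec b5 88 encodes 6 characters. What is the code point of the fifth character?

U+1BA1

Offset 0: leading byte 0xE7 = 11100111 → 3-byte char #1 = E7 83 BE.
Offset 3: leading byte 0xF2 = 11110010 → 4-byte char #2 = F2 8A 84 8B.
Offset 7: leading byte 0xE9 = 11101001 → 3-byte char #3 = E9 B8 BD.
Offset 10: leading byte 0xE2 = 11100010 → 3-byte char #4 = E2 A9 AA.
Offset 13: leading byte 0xE1 = 11100001 → 3-byte char #5 = E1 AE A1.
Leading byte 0xE1 = 11100001 matches 1110xxxx → 3-byte sequence.
Byte 1: 0xE1 = 11100001, payload 0001 (4 bits).
Byte 2: 0xAE = 10101110 (10xxxxxx ✓), payload 101110.
Byte 3: 0xA1 = 10100001 (10xxxxxx ✓), payload 100001.
Concatenate: 0001101110100001 = 0x1BA1 (16 bits → U+1BA1).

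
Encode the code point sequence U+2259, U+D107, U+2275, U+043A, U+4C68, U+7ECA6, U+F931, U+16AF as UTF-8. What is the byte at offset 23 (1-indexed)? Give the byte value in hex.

0x9A

1-indexed offset 23 is 0-indexed offset 22.
U+2259 → 3-byte form E2 89 99 at offsets 0–2.
U+D107 → 3-byte form ED 84 87 at offsets 3–5.
U+2275 → 3-byte form E2 89 B5 at offsets 6–8.
U+043A → 2-byte form D0 BA at offsets 9–10.
U+4C68 → 3-byte form E4 B1 A8 at offsets 11–13.
U+7ECA6 → 4-byte form F1 BE B2 A6 at offsets 14–17.
U+F931 → 3-byte form EF A4 B1 at offsets 18–20.
U+16AF → 3-byte form E1 9A AF at offsets 21–23.
Offset 22 falls in char 8's range; it's byte 2 of E1 9A AF = 0x9A.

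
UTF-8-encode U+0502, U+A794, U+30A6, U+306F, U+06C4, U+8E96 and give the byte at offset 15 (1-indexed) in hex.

0xBA

1-indexed offset 15 is 0-indexed offset 14.
U+0502 → 2-byte form D4 82 at offsets 0–1.
U+A794 → 3-byte form EA 9E 94 at offsets 2–4.
U+30A6 → 3-byte form E3 82 A6 at offsets 5–7.
U+306F → 3-byte form E3 81 AF at offsets 8–10.
U+06C4 → 2-byte form DB 84 at offsets 11–12.
U+8E96 → 3-byte form E8 BA 96 at offsets 13–15.
Offset 14 falls in char 6's range; it's byte 2 of E8 BA 96 = 0xBA.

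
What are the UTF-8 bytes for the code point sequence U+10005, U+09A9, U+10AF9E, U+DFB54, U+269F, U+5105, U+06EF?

U+10005: 4-byte form → F0 90 80 85.
U+09A9: 3-byte form → E0 A6 A9.
U+10AF9E: 4-byte form → F4 8A BE 9E.
U+DFB54: 4-byte form → F3 9F AD 94.
U+269F: 3-byte form → E2 9A 9F.
U+5105: 3-byte form → E5 84 85.
U+06EF: 2-byte form → DB AF.
Concatenated (23 bytes): F0 90 80 85 E0 A6 A9 F4 8A BE 9E F3 9F AD 94 E2 9A 9F E5 84 85 DB AF.

F0 90 80 85 E0 A6 A9 F4 8A BE 9E F3 9F AD 94 E2 9A 9F E5 84 85 DB AF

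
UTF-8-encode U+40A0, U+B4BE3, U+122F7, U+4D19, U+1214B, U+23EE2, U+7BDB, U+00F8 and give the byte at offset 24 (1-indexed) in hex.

0xAF

1-indexed offset 24 is 0-indexed offset 23.
U+40A0 → 3-byte form E4 82 A0 at offsets 0–2.
U+B4BE3 → 4-byte form F2 B4 AF A3 at offsets 3–6.
U+122F7 → 4-byte form F0 92 8B B7 at offsets 7–10.
U+4D19 → 3-byte form E4 B4 99 at offsets 11–13.
U+1214B → 4-byte form F0 92 85 8B at offsets 14–17.
U+23EE2 → 4-byte form F0 A3 BB A2 at offsets 18–21.
U+7BDB → 3-byte form E7 AF 9B at offsets 22–24.
Offset 23 falls in char 7's range; it's byte 2 of E7 AF 9B = 0xAF.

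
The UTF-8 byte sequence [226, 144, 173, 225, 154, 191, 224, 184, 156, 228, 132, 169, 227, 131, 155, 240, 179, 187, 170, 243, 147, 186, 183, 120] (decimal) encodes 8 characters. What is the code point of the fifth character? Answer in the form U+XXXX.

U+30DB

Offset 0: leading byte 0xE2 = 11100010 → 3-byte char #1 = E2 90 AD.
Offset 3: leading byte 0xE1 = 11100001 → 3-byte char #2 = E1 9A BF.
Offset 6: leading byte 0xE0 = 11100000 → 3-byte char #3 = E0 B8 9C.
Offset 9: leading byte 0xE4 = 11100100 → 3-byte char #4 = E4 84 A9.
Offset 12: leading byte 0xE3 = 11100011 → 3-byte char #5 = E3 83 9B.
Leading byte 0xE3 = 11100011 matches 1110xxxx → 3-byte sequence.
Byte 1: 0xE3 = 11100011, payload 0011 (4 bits).
Byte 2: 0x83 = 10000011 (10xxxxxx ✓), payload 000011.
Byte 3: 0x9B = 10011011 (10xxxxxx ✓), payload 011011.
Concatenate: 0011000011011011 = 0x30DB (16 bits → U+30DB).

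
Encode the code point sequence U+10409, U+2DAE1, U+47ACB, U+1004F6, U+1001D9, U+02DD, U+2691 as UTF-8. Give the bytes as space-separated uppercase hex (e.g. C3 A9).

F0 90 90 89 F0 AD AB A1 F1 87 AB 8B F4 80 93 B6 F4 80 87 99 CB 9D E2 9A 91

U+10409: 4-byte form → F0 90 90 89.
U+2DAE1: 4-byte form → F0 AD AB A1.
U+47ACB: 4-byte form → F1 87 AB 8B.
U+1004F6: 4-byte form → F4 80 93 B6.
U+1001D9: 4-byte form → F4 80 87 99.
U+02DD: 2-byte form → CB 9D.
U+2691: 3-byte form → E2 9A 91.
Concatenated (25 bytes): F0 90 90 89 F0 AD AB A1 F1 87 AB 8B F4 80 93 B6 F4 80 87 99 CB 9D E2 9A 91.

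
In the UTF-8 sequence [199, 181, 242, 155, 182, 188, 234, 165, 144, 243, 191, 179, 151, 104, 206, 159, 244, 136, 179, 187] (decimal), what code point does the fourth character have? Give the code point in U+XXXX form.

Offset 0: leading byte 0xC7 = 11000111 → 2-byte char #1 = C7 B5.
Offset 2: leading byte 0xF2 = 11110010 → 4-byte char #2 = F2 9B B6 BC.
Offset 6: leading byte 0xEA = 11101010 → 3-byte char #3 = EA A5 90.
Offset 9: leading byte 0xF3 = 11110011 → 4-byte char #4 = F3 BF B3 97.
Leading byte 0xF3 = 11110011 matches 11110xxx → 4-byte sequence.
Byte 1: 0xF3 = 11110011, payload 011 (3 bits).
Byte 2: 0xBF = 10111111 (10xxxxxx ✓), payload 111111.
Byte 3: 0xB3 = 10110011 (10xxxxxx ✓), payload 110011.
Byte 4: 0x97 = 10010111 (10xxxxxx ✓), payload 010111.
Concatenate: 011111111110011010111 = 0xFFCD7 (21 bits → U+FFCD7).

U+FFCD7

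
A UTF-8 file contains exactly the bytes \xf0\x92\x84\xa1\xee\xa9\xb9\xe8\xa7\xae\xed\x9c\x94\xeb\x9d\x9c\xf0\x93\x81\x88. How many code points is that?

Byte at offset 0: 0xF0 = 11110000 → 4-byte char (#1). Advance 4.
Byte at offset 4: 0xEE = 11101110 → 3-byte char (#2). Advance 3.
Byte at offset 7: 0xE8 = 11101000 → 3-byte char (#3). Advance 3.
Byte at offset 10: 0xED = 11101101 → 3-byte char (#4). Advance 3.
Byte at offset 13: 0xEB = 11101011 → 3-byte char (#5). Advance 3.
Byte at offset 16: 0xF0 = 11110000 → 4-byte char (#6). Advance 4.
Reached end at offset 20 after 6 code points.

6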